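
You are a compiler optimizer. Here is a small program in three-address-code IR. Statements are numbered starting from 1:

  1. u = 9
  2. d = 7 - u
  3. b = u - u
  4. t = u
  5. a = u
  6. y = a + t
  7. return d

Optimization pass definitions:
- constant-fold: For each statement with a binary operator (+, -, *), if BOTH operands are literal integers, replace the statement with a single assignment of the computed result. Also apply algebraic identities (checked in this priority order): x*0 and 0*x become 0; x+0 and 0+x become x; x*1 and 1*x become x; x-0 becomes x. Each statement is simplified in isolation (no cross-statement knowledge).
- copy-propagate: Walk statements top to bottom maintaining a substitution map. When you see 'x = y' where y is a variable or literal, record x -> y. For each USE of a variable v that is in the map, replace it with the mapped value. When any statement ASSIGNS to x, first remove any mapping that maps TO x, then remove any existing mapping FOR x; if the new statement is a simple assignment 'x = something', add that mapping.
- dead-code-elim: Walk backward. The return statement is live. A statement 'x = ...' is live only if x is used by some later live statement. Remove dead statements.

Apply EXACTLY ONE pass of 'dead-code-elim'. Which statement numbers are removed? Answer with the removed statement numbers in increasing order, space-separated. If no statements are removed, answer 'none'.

Answer: 3 4 5 6

Derivation:
Backward liveness scan:
Stmt 1 'u = 9': KEEP (u is live); live-in = []
Stmt 2 'd = 7 - u': KEEP (d is live); live-in = ['u']
Stmt 3 'b = u - u': DEAD (b not in live set ['d'])
Stmt 4 't = u': DEAD (t not in live set ['d'])
Stmt 5 'a = u': DEAD (a not in live set ['d'])
Stmt 6 'y = a + t': DEAD (y not in live set ['d'])
Stmt 7 'return d': KEEP (return); live-in = ['d']
Removed statement numbers: [3, 4, 5, 6]
Surviving IR:
  u = 9
  d = 7 - u
  return d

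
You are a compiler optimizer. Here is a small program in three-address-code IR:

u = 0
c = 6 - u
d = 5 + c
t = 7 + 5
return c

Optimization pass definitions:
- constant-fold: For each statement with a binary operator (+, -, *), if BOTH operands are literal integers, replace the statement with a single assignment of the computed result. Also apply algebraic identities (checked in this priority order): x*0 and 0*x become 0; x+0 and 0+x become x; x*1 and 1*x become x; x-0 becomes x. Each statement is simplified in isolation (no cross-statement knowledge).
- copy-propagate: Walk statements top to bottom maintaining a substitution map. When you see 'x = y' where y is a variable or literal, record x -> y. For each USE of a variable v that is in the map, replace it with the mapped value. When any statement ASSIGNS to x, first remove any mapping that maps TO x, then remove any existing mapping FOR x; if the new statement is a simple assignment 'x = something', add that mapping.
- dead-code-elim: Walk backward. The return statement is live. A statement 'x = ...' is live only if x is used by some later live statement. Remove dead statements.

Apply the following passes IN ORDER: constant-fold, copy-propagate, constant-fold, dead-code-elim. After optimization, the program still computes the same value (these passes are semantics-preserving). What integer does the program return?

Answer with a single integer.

Initial IR:
  u = 0
  c = 6 - u
  d = 5 + c
  t = 7 + 5
  return c
After constant-fold (5 stmts):
  u = 0
  c = 6 - u
  d = 5 + c
  t = 12
  return c
After copy-propagate (5 stmts):
  u = 0
  c = 6 - 0
  d = 5 + c
  t = 12
  return c
After constant-fold (5 stmts):
  u = 0
  c = 6
  d = 5 + c
  t = 12
  return c
After dead-code-elim (2 stmts):
  c = 6
  return c
Evaluate:
  u = 0  =>  u = 0
  c = 6 - u  =>  c = 6
  d = 5 + c  =>  d = 11
  t = 7 + 5  =>  t = 12
  return c = 6

Answer: 6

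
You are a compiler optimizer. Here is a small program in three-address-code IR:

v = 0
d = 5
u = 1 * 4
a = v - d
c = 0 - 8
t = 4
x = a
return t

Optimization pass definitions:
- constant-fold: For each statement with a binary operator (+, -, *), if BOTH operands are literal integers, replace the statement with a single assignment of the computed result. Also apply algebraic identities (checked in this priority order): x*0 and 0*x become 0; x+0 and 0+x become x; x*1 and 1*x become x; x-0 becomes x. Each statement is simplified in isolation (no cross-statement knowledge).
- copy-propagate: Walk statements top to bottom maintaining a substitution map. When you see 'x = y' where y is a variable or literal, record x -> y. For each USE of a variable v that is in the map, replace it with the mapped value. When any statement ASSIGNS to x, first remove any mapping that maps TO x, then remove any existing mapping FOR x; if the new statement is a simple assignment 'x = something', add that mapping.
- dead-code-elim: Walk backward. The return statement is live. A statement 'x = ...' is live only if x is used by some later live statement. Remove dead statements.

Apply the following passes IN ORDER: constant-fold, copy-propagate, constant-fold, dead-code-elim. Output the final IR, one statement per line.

Answer: return 4

Derivation:
Initial IR:
  v = 0
  d = 5
  u = 1 * 4
  a = v - d
  c = 0 - 8
  t = 4
  x = a
  return t
After constant-fold (8 stmts):
  v = 0
  d = 5
  u = 4
  a = v - d
  c = -8
  t = 4
  x = a
  return t
After copy-propagate (8 stmts):
  v = 0
  d = 5
  u = 4
  a = 0 - 5
  c = -8
  t = 4
  x = a
  return 4
After constant-fold (8 stmts):
  v = 0
  d = 5
  u = 4
  a = -5
  c = -8
  t = 4
  x = a
  return 4
After dead-code-elim (1 stmts):
  return 4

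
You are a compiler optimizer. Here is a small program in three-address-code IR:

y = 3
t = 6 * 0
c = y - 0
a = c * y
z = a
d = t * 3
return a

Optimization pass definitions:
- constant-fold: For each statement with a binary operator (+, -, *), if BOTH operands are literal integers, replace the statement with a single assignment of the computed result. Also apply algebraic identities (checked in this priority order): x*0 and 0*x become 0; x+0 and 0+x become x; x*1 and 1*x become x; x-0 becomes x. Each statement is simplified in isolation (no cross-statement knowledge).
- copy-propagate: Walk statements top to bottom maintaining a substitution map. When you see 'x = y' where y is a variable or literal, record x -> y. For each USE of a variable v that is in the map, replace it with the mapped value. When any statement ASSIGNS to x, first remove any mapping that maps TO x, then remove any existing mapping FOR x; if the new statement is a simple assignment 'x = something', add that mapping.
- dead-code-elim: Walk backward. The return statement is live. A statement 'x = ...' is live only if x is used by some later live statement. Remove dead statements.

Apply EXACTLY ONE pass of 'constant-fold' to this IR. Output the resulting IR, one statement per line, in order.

Applying constant-fold statement-by-statement:
  [1] y = 3  (unchanged)
  [2] t = 6 * 0  -> t = 0
  [3] c = y - 0  -> c = y
  [4] a = c * y  (unchanged)
  [5] z = a  (unchanged)
  [6] d = t * 3  (unchanged)
  [7] return a  (unchanged)
Result (7 stmts):
  y = 3
  t = 0
  c = y
  a = c * y
  z = a
  d = t * 3
  return a

Answer: y = 3
t = 0
c = y
a = c * y
z = a
d = t * 3
return a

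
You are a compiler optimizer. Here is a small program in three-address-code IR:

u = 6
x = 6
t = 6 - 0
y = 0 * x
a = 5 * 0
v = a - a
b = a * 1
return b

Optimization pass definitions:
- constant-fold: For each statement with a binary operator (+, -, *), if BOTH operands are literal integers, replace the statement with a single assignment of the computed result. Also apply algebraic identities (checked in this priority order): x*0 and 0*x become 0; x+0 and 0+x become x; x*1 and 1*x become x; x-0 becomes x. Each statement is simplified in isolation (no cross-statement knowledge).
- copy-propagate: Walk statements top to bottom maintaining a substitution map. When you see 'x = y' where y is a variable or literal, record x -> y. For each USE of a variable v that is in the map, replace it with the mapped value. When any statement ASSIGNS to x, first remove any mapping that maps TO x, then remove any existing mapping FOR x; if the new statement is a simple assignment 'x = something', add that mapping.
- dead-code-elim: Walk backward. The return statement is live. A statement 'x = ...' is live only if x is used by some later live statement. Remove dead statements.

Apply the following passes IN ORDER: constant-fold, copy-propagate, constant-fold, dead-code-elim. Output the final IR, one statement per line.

Answer: return 0

Derivation:
Initial IR:
  u = 6
  x = 6
  t = 6 - 0
  y = 0 * x
  a = 5 * 0
  v = a - a
  b = a * 1
  return b
After constant-fold (8 stmts):
  u = 6
  x = 6
  t = 6
  y = 0
  a = 0
  v = a - a
  b = a
  return b
After copy-propagate (8 stmts):
  u = 6
  x = 6
  t = 6
  y = 0
  a = 0
  v = 0 - 0
  b = 0
  return 0
After constant-fold (8 stmts):
  u = 6
  x = 6
  t = 6
  y = 0
  a = 0
  v = 0
  b = 0
  return 0
After dead-code-elim (1 stmts):
  return 0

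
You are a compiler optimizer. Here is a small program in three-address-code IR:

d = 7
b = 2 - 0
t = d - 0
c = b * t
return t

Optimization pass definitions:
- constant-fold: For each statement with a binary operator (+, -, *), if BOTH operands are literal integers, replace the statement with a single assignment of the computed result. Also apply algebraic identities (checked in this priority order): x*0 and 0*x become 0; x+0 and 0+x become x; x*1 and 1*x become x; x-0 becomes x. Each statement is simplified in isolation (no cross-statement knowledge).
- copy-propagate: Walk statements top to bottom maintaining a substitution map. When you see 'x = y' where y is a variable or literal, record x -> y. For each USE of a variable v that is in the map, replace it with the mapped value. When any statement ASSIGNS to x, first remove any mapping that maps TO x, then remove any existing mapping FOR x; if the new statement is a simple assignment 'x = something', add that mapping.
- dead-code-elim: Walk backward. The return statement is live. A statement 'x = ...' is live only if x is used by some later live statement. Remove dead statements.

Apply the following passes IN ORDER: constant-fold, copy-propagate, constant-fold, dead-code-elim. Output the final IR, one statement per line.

Answer: return 7

Derivation:
Initial IR:
  d = 7
  b = 2 - 0
  t = d - 0
  c = b * t
  return t
After constant-fold (5 stmts):
  d = 7
  b = 2
  t = d
  c = b * t
  return t
After copy-propagate (5 stmts):
  d = 7
  b = 2
  t = 7
  c = 2 * 7
  return 7
After constant-fold (5 stmts):
  d = 7
  b = 2
  t = 7
  c = 14
  return 7
After dead-code-elim (1 stmts):
  return 7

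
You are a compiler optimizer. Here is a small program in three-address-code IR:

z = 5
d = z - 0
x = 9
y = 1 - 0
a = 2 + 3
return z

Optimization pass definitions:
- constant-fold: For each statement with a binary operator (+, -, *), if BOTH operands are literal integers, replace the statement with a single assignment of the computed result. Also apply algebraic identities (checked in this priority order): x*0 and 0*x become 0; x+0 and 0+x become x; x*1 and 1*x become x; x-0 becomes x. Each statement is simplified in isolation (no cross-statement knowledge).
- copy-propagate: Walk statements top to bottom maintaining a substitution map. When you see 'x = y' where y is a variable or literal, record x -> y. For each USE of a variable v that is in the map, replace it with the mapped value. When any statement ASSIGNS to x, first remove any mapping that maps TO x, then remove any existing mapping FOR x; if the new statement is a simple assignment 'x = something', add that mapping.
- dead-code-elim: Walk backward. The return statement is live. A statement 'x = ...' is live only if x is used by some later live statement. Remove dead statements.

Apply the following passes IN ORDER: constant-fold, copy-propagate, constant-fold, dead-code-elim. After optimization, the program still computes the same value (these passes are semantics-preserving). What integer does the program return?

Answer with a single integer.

Initial IR:
  z = 5
  d = z - 0
  x = 9
  y = 1 - 0
  a = 2 + 3
  return z
After constant-fold (6 stmts):
  z = 5
  d = z
  x = 9
  y = 1
  a = 5
  return z
After copy-propagate (6 stmts):
  z = 5
  d = 5
  x = 9
  y = 1
  a = 5
  return 5
After constant-fold (6 stmts):
  z = 5
  d = 5
  x = 9
  y = 1
  a = 5
  return 5
After dead-code-elim (1 stmts):
  return 5
Evaluate:
  z = 5  =>  z = 5
  d = z - 0  =>  d = 5
  x = 9  =>  x = 9
  y = 1 - 0  =>  y = 1
  a = 2 + 3  =>  a = 5
  return z = 5

Answer: 5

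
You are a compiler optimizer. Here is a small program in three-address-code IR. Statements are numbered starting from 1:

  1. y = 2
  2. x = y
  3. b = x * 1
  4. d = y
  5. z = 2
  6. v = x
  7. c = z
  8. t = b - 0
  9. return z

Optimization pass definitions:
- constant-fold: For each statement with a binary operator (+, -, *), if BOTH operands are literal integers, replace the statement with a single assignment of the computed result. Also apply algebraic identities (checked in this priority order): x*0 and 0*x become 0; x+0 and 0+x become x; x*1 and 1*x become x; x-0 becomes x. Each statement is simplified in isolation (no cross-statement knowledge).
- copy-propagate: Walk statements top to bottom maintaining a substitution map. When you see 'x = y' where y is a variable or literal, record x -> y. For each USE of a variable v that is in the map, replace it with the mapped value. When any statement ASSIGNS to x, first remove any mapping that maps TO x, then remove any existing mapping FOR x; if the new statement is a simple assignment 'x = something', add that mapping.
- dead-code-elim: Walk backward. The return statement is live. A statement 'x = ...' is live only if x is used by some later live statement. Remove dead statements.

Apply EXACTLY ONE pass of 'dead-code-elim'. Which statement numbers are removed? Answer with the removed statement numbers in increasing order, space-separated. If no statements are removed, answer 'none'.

Backward liveness scan:
Stmt 1 'y = 2': DEAD (y not in live set [])
Stmt 2 'x = y': DEAD (x not in live set [])
Stmt 3 'b = x * 1': DEAD (b not in live set [])
Stmt 4 'd = y': DEAD (d not in live set [])
Stmt 5 'z = 2': KEEP (z is live); live-in = []
Stmt 6 'v = x': DEAD (v not in live set ['z'])
Stmt 7 'c = z': DEAD (c not in live set ['z'])
Stmt 8 't = b - 0': DEAD (t not in live set ['z'])
Stmt 9 'return z': KEEP (return); live-in = ['z']
Removed statement numbers: [1, 2, 3, 4, 6, 7, 8]
Surviving IR:
  z = 2
  return z

Answer: 1 2 3 4 6 7 8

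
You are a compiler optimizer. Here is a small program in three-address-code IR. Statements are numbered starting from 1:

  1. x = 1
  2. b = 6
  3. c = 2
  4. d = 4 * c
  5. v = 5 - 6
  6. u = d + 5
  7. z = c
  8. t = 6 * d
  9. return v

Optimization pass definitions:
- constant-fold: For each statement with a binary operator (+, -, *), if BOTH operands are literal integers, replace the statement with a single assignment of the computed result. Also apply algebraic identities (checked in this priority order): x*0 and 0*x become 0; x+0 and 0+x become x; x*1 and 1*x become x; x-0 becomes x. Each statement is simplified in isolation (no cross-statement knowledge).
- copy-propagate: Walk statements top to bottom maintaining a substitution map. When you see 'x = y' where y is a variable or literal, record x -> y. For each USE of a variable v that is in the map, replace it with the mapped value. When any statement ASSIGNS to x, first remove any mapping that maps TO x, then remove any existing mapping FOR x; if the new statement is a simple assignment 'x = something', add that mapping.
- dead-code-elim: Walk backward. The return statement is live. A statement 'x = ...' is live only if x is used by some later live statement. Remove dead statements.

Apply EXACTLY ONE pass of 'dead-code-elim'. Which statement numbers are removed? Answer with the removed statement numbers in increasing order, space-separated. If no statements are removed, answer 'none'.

Backward liveness scan:
Stmt 1 'x = 1': DEAD (x not in live set [])
Stmt 2 'b = 6': DEAD (b not in live set [])
Stmt 3 'c = 2': DEAD (c not in live set [])
Stmt 4 'd = 4 * c': DEAD (d not in live set [])
Stmt 5 'v = 5 - 6': KEEP (v is live); live-in = []
Stmt 6 'u = d + 5': DEAD (u not in live set ['v'])
Stmt 7 'z = c': DEAD (z not in live set ['v'])
Stmt 8 't = 6 * d': DEAD (t not in live set ['v'])
Stmt 9 'return v': KEEP (return); live-in = ['v']
Removed statement numbers: [1, 2, 3, 4, 6, 7, 8]
Surviving IR:
  v = 5 - 6
  return v

Answer: 1 2 3 4 6 7 8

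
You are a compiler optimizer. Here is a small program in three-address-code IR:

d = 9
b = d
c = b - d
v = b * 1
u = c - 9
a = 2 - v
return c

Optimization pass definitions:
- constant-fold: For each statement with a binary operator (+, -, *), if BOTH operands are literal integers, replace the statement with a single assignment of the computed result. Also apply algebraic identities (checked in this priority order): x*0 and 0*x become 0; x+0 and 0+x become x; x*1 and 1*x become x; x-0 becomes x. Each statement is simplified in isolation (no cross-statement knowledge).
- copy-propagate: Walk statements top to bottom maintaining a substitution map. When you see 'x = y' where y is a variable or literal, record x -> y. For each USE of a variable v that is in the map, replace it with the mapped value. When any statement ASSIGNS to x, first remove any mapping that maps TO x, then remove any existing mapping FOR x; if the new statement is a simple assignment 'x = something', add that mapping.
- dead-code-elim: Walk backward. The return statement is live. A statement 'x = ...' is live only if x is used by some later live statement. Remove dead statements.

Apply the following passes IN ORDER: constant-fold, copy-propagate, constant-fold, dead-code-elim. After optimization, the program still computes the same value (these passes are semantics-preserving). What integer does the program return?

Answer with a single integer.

Initial IR:
  d = 9
  b = d
  c = b - d
  v = b * 1
  u = c - 9
  a = 2 - v
  return c
After constant-fold (7 stmts):
  d = 9
  b = d
  c = b - d
  v = b
  u = c - 9
  a = 2 - v
  return c
After copy-propagate (7 stmts):
  d = 9
  b = 9
  c = 9 - 9
  v = 9
  u = c - 9
  a = 2 - 9
  return c
After constant-fold (7 stmts):
  d = 9
  b = 9
  c = 0
  v = 9
  u = c - 9
  a = -7
  return c
After dead-code-elim (2 stmts):
  c = 0
  return c
Evaluate:
  d = 9  =>  d = 9
  b = d  =>  b = 9
  c = b - d  =>  c = 0
  v = b * 1  =>  v = 9
  u = c - 9  =>  u = -9
  a = 2 - v  =>  a = -7
  return c = 0

Answer: 0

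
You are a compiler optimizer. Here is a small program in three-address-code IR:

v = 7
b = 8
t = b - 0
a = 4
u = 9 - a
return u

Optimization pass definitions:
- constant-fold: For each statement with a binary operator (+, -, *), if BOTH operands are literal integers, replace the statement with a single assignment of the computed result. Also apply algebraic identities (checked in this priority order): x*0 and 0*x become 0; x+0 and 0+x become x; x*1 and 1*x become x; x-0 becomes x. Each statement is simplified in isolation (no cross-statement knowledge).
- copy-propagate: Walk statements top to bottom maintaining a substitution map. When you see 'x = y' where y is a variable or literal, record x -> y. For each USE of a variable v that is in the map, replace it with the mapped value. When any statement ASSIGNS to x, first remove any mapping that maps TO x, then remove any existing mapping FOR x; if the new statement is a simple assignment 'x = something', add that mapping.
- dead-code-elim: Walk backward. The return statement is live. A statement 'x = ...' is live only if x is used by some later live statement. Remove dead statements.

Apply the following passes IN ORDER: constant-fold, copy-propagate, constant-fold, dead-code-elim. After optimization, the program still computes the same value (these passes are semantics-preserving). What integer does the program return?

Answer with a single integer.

Initial IR:
  v = 7
  b = 8
  t = b - 0
  a = 4
  u = 9 - a
  return u
After constant-fold (6 stmts):
  v = 7
  b = 8
  t = b
  a = 4
  u = 9 - a
  return u
After copy-propagate (6 stmts):
  v = 7
  b = 8
  t = 8
  a = 4
  u = 9 - 4
  return u
After constant-fold (6 stmts):
  v = 7
  b = 8
  t = 8
  a = 4
  u = 5
  return u
After dead-code-elim (2 stmts):
  u = 5
  return u
Evaluate:
  v = 7  =>  v = 7
  b = 8  =>  b = 8
  t = b - 0  =>  t = 8
  a = 4  =>  a = 4
  u = 9 - a  =>  u = 5
  return u = 5

Answer: 5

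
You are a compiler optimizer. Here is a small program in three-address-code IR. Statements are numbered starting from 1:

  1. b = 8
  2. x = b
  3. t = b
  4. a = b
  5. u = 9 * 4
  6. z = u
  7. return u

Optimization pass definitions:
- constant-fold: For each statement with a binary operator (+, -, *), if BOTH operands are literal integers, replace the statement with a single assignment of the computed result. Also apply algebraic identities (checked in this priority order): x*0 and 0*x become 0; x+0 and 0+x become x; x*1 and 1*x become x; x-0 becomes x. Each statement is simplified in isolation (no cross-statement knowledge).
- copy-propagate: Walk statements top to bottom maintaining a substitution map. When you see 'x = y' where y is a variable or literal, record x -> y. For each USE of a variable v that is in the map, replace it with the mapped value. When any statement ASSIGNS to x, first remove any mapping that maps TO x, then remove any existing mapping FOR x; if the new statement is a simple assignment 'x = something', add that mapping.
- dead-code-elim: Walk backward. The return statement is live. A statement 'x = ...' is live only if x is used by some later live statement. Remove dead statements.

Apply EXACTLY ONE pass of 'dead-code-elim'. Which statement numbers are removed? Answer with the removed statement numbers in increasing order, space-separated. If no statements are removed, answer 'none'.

Backward liveness scan:
Stmt 1 'b = 8': DEAD (b not in live set [])
Stmt 2 'x = b': DEAD (x not in live set [])
Stmt 3 't = b': DEAD (t not in live set [])
Stmt 4 'a = b': DEAD (a not in live set [])
Stmt 5 'u = 9 * 4': KEEP (u is live); live-in = []
Stmt 6 'z = u': DEAD (z not in live set ['u'])
Stmt 7 'return u': KEEP (return); live-in = ['u']
Removed statement numbers: [1, 2, 3, 4, 6]
Surviving IR:
  u = 9 * 4
  return u

Answer: 1 2 3 4 6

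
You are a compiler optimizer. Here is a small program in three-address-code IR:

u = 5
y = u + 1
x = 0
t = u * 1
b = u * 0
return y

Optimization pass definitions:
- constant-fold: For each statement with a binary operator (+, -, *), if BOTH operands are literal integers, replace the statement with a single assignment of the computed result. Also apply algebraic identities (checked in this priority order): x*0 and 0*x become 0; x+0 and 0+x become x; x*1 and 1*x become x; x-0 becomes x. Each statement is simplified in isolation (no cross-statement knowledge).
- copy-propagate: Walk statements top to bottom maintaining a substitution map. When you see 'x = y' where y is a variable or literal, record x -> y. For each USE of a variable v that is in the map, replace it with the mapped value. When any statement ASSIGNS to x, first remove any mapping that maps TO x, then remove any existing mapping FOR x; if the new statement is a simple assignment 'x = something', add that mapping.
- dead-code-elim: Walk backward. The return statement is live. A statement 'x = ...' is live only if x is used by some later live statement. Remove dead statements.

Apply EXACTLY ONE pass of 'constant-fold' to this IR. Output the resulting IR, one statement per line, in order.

Applying constant-fold statement-by-statement:
  [1] u = 5  (unchanged)
  [2] y = u + 1  (unchanged)
  [3] x = 0  (unchanged)
  [4] t = u * 1  -> t = u
  [5] b = u * 0  -> b = 0
  [6] return y  (unchanged)
Result (6 stmts):
  u = 5
  y = u + 1
  x = 0
  t = u
  b = 0
  return y

Answer: u = 5
y = u + 1
x = 0
t = u
b = 0
return y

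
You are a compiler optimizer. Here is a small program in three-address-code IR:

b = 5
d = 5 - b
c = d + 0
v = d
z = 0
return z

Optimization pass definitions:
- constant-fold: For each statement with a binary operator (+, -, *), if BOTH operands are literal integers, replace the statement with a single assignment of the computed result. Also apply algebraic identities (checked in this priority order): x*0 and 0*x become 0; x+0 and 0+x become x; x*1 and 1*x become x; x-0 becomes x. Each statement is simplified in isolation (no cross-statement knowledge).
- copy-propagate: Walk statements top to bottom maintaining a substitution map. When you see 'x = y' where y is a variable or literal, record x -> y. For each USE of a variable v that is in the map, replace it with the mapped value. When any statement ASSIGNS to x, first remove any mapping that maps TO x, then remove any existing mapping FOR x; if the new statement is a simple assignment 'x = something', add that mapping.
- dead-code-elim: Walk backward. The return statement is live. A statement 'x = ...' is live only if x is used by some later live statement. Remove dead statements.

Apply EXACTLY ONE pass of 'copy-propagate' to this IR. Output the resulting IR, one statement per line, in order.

Applying copy-propagate statement-by-statement:
  [1] b = 5  (unchanged)
  [2] d = 5 - b  -> d = 5 - 5
  [3] c = d + 0  (unchanged)
  [4] v = d  (unchanged)
  [5] z = 0  (unchanged)
  [6] return z  -> return 0
Result (6 stmts):
  b = 5
  d = 5 - 5
  c = d + 0
  v = d
  z = 0
  return 0

Answer: b = 5
d = 5 - 5
c = d + 0
v = d
z = 0
return 0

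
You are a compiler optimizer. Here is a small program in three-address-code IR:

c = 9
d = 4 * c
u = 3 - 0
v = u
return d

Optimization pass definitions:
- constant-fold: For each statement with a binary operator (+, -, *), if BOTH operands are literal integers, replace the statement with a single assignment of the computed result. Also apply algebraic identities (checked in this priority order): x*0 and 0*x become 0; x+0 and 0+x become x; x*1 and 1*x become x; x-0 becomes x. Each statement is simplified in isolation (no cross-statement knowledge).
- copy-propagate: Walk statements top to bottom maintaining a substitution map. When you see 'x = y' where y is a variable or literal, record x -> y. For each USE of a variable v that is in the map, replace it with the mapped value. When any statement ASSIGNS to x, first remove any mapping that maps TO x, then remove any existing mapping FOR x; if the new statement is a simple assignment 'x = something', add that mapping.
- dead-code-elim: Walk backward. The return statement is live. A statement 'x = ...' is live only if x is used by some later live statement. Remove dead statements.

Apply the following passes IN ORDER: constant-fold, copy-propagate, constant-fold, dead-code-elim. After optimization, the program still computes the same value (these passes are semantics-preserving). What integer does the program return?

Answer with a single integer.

Initial IR:
  c = 9
  d = 4 * c
  u = 3 - 0
  v = u
  return d
After constant-fold (5 stmts):
  c = 9
  d = 4 * c
  u = 3
  v = u
  return d
After copy-propagate (5 stmts):
  c = 9
  d = 4 * 9
  u = 3
  v = 3
  return d
After constant-fold (5 stmts):
  c = 9
  d = 36
  u = 3
  v = 3
  return d
After dead-code-elim (2 stmts):
  d = 36
  return d
Evaluate:
  c = 9  =>  c = 9
  d = 4 * c  =>  d = 36
  u = 3 - 0  =>  u = 3
  v = u  =>  v = 3
  return d = 36

Answer: 36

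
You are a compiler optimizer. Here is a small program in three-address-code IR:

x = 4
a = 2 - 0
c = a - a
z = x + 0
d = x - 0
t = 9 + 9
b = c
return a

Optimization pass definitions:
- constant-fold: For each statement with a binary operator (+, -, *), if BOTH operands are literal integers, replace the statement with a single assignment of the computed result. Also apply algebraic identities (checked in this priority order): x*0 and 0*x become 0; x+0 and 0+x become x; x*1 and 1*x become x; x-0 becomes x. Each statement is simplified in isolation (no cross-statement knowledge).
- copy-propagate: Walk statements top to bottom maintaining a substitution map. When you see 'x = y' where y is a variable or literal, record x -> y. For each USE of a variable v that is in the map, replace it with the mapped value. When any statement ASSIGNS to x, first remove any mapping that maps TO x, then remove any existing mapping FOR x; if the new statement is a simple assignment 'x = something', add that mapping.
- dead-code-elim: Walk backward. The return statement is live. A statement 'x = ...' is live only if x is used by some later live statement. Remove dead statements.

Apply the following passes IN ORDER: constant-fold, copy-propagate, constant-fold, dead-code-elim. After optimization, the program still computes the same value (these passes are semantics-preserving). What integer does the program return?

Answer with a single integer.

Initial IR:
  x = 4
  a = 2 - 0
  c = a - a
  z = x + 0
  d = x - 0
  t = 9 + 9
  b = c
  return a
After constant-fold (8 stmts):
  x = 4
  a = 2
  c = a - a
  z = x
  d = x
  t = 18
  b = c
  return a
After copy-propagate (8 stmts):
  x = 4
  a = 2
  c = 2 - 2
  z = 4
  d = 4
  t = 18
  b = c
  return 2
After constant-fold (8 stmts):
  x = 4
  a = 2
  c = 0
  z = 4
  d = 4
  t = 18
  b = c
  return 2
After dead-code-elim (1 stmts):
  return 2
Evaluate:
  x = 4  =>  x = 4
  a = 2 - 0  =>  a = 2
  c = a - a  =>  c = 0
  z = x + 0  =>  z = 4
  d = x - 0  =>  d = 4
  t = 9 + 9  =>  t = 18
  b = c  =>  b = 0
  return a = 2

Answer: 2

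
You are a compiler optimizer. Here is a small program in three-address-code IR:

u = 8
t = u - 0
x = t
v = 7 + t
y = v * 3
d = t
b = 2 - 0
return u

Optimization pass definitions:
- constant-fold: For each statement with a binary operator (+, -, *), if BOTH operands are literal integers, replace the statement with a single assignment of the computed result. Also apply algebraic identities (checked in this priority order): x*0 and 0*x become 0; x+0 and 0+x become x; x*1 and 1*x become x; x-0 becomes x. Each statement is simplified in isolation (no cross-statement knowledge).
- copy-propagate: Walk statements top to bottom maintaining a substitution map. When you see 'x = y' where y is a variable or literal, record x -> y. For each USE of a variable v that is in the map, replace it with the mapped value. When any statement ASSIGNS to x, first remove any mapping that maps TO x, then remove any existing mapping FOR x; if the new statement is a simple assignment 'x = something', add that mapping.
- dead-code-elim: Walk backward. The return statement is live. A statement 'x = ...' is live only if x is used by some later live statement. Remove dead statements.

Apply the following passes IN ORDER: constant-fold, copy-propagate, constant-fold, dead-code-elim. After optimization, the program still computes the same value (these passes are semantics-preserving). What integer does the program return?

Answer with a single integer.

Initial IR:
  u = 8
  t = u - 0
  x = t
  v = 7 + t
  y = v * 3
  d = t
  b = 2 - 0
  return u
After constant-fold (8 stmts):
  u = 8
  t = u
  x = t
  v = 7 + t
  y = v * 3
  d = t
  b = 2
  return u
After copy-propagate (8 stmts):
  u = 8
  t = 8
  x = 8
  v = 7 + 8
  y = v * 3
  d = 8
  b = 2
  return 8
After constant-fold (8 stmts):
  u = 8
  t = 8
  x = 8
  v = 15
  y = v * 3
  d = 8
  b = 2
  return 8
After dead-code-elim (1 stmts):
  return 8
Evaluate:
  u = 8  =>  u = 8
  t = u - 0  =>  t = 8
  x = t  =>  x = 8
  v = 7 + t  =>  v = 15
  y = v * 3  =>  y = 45
  d = t  =>  d = 8
  b = 2 - 0  =>  b = 2
  return u = 8

Answer: 8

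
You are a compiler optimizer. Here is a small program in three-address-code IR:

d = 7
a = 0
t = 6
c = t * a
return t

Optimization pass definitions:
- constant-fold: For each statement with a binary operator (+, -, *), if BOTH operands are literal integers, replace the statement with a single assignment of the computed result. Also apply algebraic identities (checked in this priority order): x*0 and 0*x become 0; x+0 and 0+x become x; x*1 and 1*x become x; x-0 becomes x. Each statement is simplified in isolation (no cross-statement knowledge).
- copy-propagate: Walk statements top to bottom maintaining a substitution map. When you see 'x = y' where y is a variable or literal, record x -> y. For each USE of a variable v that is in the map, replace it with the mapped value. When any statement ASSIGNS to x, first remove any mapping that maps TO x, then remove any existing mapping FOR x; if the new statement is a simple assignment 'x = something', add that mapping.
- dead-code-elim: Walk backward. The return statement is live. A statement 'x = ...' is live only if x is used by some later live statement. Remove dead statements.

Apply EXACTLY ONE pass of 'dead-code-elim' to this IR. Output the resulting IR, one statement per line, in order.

Applying dead-code-elim statement-by-statement:
  [5] return t  -> KEEP (return); live=['t']
  [4] c = t * a  -> DEAD (c not live)
  [3] t = 6  -> KEEP; live=[]
  [2] a = 0  -> DEAD (a not live)
  [1] d = 7  -> DEAD (d not live)
Result (2 stmts):
  t = 6
  return t

Answer: t = 6
return t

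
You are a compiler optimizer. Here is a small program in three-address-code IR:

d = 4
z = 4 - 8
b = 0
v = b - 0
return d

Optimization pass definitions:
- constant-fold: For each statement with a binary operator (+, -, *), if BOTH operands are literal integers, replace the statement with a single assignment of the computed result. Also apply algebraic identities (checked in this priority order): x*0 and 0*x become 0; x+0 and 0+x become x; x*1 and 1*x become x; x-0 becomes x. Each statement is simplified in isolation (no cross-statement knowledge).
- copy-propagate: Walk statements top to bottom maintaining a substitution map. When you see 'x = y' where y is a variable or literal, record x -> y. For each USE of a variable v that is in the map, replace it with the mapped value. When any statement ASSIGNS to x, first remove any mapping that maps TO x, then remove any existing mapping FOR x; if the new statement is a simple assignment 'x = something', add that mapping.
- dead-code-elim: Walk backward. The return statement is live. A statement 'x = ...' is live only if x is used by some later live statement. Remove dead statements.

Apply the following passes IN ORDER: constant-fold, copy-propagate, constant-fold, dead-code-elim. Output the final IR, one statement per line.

Initial IR:
  d = 4
  z = 4 - 8
  b = 0
  v = b - 0
  return d
After constant-fold (5 stmts):
  d = 4
  z = -4
  b = 0
  v = b
  return d
After copy-propagate (5 stmts):
  d = 4
  z = -4
  b = 0
  v = 0
  return 4
After constant-fold (5 stmts):
  d = 4
  z = -4
  b = 0
  v = 0
  return 4
After dead-code-elim (1 stmts):
  return 4

Answer: return 4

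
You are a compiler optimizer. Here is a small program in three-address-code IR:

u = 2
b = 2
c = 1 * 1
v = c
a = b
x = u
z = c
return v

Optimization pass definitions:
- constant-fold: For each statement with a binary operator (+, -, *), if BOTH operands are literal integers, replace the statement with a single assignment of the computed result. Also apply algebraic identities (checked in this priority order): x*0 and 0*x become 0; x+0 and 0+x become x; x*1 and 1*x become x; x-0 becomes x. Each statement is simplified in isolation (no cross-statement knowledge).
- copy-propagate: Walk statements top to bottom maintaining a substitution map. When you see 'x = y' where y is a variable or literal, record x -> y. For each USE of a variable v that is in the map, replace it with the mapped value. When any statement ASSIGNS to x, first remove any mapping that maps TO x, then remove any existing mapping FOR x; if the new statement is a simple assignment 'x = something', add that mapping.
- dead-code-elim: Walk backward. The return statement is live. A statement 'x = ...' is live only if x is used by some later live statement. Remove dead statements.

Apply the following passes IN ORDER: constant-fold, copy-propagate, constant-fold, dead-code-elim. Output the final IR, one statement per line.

Initial IR:
  u = 2
  b = 2
  c = 1 * 1
  v = c
  a = b
  x = u
  z = c
  return v
After constant-fold (8 stmts):
  u = 2
  b = 2
  c = 1
  v = c
  a = b
  x = u
  z = c
  return v
After copy-propagate (8 stmts):
  u = 2
  b = 2
  c = 1
  v = 1
  a = 2
  x = 2
  z = 1
  return 1
After constant-fold (8 stmts):
  u = 2
  b = 2
  c = 1
  v = 1
  a = 2
  x = 2
  z = 1
  return 1
After dead-code-elim (1 stmts):
  return 1

Answer: return 1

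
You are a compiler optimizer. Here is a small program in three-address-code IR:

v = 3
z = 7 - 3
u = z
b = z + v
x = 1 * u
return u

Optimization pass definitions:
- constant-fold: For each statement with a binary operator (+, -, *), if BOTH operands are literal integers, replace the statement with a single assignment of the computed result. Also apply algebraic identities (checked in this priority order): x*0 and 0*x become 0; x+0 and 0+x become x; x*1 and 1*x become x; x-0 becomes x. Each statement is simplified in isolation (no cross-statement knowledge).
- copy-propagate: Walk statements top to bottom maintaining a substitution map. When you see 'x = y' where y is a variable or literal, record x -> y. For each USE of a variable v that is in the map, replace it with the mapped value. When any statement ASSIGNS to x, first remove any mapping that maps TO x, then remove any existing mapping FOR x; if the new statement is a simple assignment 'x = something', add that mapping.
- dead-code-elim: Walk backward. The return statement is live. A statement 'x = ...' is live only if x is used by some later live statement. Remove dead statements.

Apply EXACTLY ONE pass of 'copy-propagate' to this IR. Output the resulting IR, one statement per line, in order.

Answer: v = 3
z = 7 - 3
u = z
b = z + 3
x = 1 * z
return z

Derivation:
Applying copy-propagate statement-by-statement:
  [1] v = 3  (unchanged)
  [2] z = 7 - 3  (unchanged)
  [3] u = z  (unchanged)
  [4] b = z + v  -> b = z + 3
  [5] x = 1 * u  -> x = 1 * z
  [6] return u  -> return z
Result (6 stmts):
  v = 3
  z = 7 - 3
  u = z
  b = z + 3
  x = 1 * z
  return z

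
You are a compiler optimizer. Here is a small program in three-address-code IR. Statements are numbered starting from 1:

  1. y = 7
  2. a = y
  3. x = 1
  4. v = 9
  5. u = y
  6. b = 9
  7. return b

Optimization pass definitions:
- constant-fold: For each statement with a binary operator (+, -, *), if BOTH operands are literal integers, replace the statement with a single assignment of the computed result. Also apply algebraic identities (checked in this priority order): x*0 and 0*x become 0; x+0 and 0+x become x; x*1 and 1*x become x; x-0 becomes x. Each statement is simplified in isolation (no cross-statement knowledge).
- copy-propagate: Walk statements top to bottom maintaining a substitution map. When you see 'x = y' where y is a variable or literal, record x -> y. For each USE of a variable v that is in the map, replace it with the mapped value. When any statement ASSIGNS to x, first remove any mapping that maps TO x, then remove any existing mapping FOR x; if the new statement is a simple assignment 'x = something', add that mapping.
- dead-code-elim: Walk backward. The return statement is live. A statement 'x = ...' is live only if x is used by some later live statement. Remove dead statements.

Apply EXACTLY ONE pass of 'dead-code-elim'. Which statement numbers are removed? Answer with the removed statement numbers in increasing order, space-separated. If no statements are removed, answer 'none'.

Backward liveness scan:
Stmt 1 'y = 7': DEAD (y not in live set [])
Stmt 2 'a = y': DEAD (a not in live set [])
Stmt 3 'x = 1': DEAD (x not in live set [])
Stmt 4 'v = 9': DEAD (v not in live set [])
Stmt 5 'u = y': DEAD (u not in live set [])
Stmt 6 'b = 9': KEEP (b is live); live-in = []
Stmt 7 'return b': KEEP (return); live-in = ['b']
Removed statement numbers: [1, 2, 3, 4, 5]
Surviving IR:
  b = 9
  return b

Answer: 1 2 3 4 5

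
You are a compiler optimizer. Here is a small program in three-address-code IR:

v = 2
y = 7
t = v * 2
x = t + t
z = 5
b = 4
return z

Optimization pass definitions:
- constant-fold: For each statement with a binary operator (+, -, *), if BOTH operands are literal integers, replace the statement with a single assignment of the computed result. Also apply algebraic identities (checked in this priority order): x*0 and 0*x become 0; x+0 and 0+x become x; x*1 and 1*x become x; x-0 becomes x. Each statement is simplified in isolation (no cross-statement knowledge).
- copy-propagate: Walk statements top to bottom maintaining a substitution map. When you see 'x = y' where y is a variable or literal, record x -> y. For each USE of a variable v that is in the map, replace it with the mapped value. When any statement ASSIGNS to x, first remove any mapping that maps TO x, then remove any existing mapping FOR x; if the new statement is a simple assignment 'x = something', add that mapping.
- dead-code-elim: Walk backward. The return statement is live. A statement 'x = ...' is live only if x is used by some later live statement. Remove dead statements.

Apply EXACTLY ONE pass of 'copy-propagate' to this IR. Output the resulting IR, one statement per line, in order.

Answer: v = 2
y = 7
t = 2 * 2
x = t + t
z = 5
b = 4
return 5

Derivation:
Applying copy-propagate statement-by-statement:
  [1] v = 2  (unchanged)
  [2] y = 7  (unchanged)
  [3] t = v * 2  -> t = 2 * 2
  [4] x = t + t  (unchanged)
  [5] z = 5  (unchanged)
  [6] b = 4  (unchanged)
  [7] return z  -> return 5
Result (7 stmts):
  v = 2
  y = 7
  t = 2 * 2
  x = t + t
  z = 5
  b = 4
  return 5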